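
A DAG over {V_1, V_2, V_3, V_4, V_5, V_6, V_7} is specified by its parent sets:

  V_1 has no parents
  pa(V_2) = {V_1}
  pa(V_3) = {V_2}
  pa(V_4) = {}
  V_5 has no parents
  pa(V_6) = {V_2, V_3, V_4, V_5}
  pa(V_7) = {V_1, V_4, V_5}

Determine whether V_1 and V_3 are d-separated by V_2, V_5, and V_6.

We examine all 6 paths between V_1 and V_3:
Path 1: V_1 → V_7 ← V_4 → V_6 ← V_2 → V_3
  V_7 is a collider here and neither V_7 nor any of its descendants is conditioned on, so the collider stays closed — the path is blocked at V_7.
Path 2: V_1 → V_7 ← V_4 → V_6 ← V_3
  V_7 is a collider here and neither V_7 nor any of its descendants is conditioned on, so the collider stays closed — the path is blocked at V_7.
Path 3: V_1 → V_7 ← V_5 → V_6 ← V_2 → V_3
  V_7 is a collider here and neither V_7 nor any of its descendants is conditioned on, so the collider stays closed — the path is blocked at V_7.
Path 4: V_1 → V_7 ← V_5 → V_6 ← V_3
  V_7 is a collider here and neither V_7 nor any of its descendants is conditioned on, so the collider stays closed — the path is blocked at V_7.
Path 5: V_1 → V_2 → V_6 ← V_3
  V_2 is a chain here and V_2 is conditioned on, so the path is blocked at V_2.
Path 6: V_1 → V_2 → V_3
  V_2 is a chain here and V_2 is conditioned on, so the path is blocked at V_2.
Since every path is blocked, d-separation holds.

Yes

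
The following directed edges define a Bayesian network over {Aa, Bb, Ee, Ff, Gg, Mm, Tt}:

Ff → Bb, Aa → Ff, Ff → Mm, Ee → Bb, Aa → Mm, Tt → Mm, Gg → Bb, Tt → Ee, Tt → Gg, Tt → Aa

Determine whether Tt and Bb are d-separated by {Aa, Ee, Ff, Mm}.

We examine all 6 paths between Tt and Bb:
Path 1: Tt → Mm ← Aa → Ff → Bb
  Aa is a fork here and Aa is conditioned on, so the path is blocked at Aa.
Path 2: Tt → Mm ← Ff → Bb
  Ff is a fork here and Ff is conditioned on, so the path is blocked at Ff.
Path 3: Tt → Aa → Mm ← Ff → Bb
  Aa is a chain here and Aa is conditioned on, so the path is blocked at Aa.
Path 4: Tt → Aa → Ff → Bb
  Aa is a chain here and Aa is conditioned on, so the path is blocked at Aa.
Path 5: Tt → Gg → Bb
  Gg is a chain and Gg is not conditioned on — no node blocks this path, so it is active.
Path 6: Tt → Ee → Bb
  Ee is a chain here and Ee is conditioned on, so the path is blocked at Ee.
At least one path is unblocked, so d-separation fails.

No — Tt and Bb are not d-separated given {Aa, Ee, Ff, Mm}.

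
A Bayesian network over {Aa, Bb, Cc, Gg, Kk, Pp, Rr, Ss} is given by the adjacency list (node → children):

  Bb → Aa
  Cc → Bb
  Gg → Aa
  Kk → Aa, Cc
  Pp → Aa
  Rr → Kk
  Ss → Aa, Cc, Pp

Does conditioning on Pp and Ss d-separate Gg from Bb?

Yes

4 paths connect Gg and Bb; each must be blocked for d-separation to hold:
  1. Gg → Aa ← Pp ← Ss → Cc → Bb — Aa:collider[blocks]; Pp:chain[blocks]; Ss:fork[blocks]; Cc:chain[open] ⇒ blocked
  2. Gg → Aa ← Ss → Cc → Bb — Aa:collider[blocks]; Ss:fork[blocks]; Cc:chain[open] ⇒ blocked
  3. Gg → Aa ← Bb — Aa:collider[blocks] ⇒ blocked
  4. Gg → Aa ← Kk → Cc → Bb — Aa:collider[blocks]; Kk:fork[open]; Cc:chain[open] ⇒ blocked
All paths are blocked; Gg ⊥ Bb | {Pp, Ss} holds.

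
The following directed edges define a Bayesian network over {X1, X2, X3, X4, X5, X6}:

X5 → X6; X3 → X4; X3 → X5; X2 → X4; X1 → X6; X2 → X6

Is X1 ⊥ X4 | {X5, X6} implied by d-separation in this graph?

No

2 paths connect X1 and X4; each must be blocked for d-separation to hold:
  1. X1 → X6 ← X2 → X4 — X6:collider[open]; X2:fork[open] ⇒ active
  2. X1 → X6 ← X5 ← X3 → X4 — X6:collider[open]; X5:chain[blocks]; X3:fork[open] ⇒ blocked
Because an active path exists, X1 and X4 are not d-separated.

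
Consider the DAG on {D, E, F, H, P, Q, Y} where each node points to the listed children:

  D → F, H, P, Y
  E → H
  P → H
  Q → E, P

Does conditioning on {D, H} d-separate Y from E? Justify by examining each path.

We examine all 4 paths between Y and E:
  1. Y ← D → P ← Q → E — D:fork[blocks]; P:collider[open]; Q:fork[open] ⇒ blocked
  2. Y ← D → P → H ← E — D:fork[blocks]; P:chain[open]; H:collider[open] ⇒ blocked
  3. Y ← D → H ← E — D:fork[blocks]; H:collider[open] ⇒ blocked
  4. Y ← D → H ← P ← Q → E — D:fork[blocks]; H:collider[open]; P:chain[open]; Q:fork[open] ⇒ blocked
Every path is blocked, so Y and E are d-separated given {D, H}.

Yes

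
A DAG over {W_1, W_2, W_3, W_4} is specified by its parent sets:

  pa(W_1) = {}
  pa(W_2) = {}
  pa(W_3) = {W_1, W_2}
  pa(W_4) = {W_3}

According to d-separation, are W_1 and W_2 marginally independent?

The only undirected path from W_1 to W_2 is:
  1. W_1 → W_3 ← W_2 — W_3:collider[blocks] ⇒ blocked
Since every path is blocked, d-separation holds.

Yes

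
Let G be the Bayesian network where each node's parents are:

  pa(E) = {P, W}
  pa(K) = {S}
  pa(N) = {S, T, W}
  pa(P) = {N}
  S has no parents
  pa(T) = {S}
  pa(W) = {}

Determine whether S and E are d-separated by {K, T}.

Enumerating the 4 paths from S to E and testing each for blocking by {K, T}:
  1. S → T → N → P → E — T:chain[blocks]; N:chain[open]; P:chain[open] ⇒ blocked
  2. S → T → N ← W → E — T:chain[blocks]; N:collider[blocks]; W:fork[open] ⇒ blocked
  3. S → N → P → E — N:chain[open]; P:chain[open] ⇒ active
  4. S → N ← W → E — N:collider[blocks]; W:fork[open] ⇒ blocked
At least one path is unblocked, so d-separation fails.

No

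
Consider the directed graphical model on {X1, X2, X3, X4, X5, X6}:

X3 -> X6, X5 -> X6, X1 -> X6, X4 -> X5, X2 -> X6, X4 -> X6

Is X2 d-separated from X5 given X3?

Yes — X2 and X5 are d-separated given {X3}.

We examine all 2 paths between X2 and X5:
  1. X2 → X6 ← X4 → X5 — X6:collider[blocks]; X4:fork[open] ⇒ blocked
  2. X2 → X6 ← X5 — X6:collider[blocks] ⇒ blocked
All paths are blocked; X2 ⊥ X5 | {X3} holds.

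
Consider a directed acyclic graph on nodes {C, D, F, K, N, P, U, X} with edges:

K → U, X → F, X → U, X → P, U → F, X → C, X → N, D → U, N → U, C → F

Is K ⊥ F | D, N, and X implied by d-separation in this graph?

There are 5 undirected paths between K and F; checking each against the conditioning set {D, N, X}:
Path 1: K → U ← X → C → F
  U is a collider here and neither U nor any of its descendants is conditioned on, so the collider stays closed — the path is blocked at U.
Path 2: K → U ← X → F
  U is a collider here and neither U nor any of its descendants is conditioned on, so the collider stays closed — the path is blocked at U.
Path 3: K → U ← N ← X → C → F
  U is a collider here and neither U nor any of its descendants is conditioned on, so the collider stays closed — the path is blocked at U.
Path 4: K → U ← N ← X → F
  U is a collider here and neither U nor any of its descendants is conditioned on, so the collider stays closed — the path is blocked at U.
Path 5: K → U → F
  U is a chain and U is not conditioned on — no node blocks this path, so it is active.
Because an active path exists, K and F are not d-separated.

No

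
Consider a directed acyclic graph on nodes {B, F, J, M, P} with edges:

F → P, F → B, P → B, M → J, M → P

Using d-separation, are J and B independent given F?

No

There are 2 undirected paths between J and B; checking each against the conditioning set {F}:
Path 1: J ← M → P → B
  M is a fork and M is not conditioned on; P is a chain and P is not conditioned on — no node blocks this path, so it is active.
Path 2: J ← M → P ← F → B
  P is a collider here and neither P nor any of its descendants is conditioned on, so the collider stays closed — the path is blocked at P.
Since the path J ← M → P → B is active, J and B are not d-separated given {F}.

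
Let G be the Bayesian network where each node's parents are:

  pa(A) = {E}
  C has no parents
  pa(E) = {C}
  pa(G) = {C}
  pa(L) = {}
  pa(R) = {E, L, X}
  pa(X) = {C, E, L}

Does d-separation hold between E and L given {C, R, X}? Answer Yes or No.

There are 6 undirected paths between E and L; checking each against the conditioning set {C, R, X}:
Path 1: E → R ← L
  R is a collider and R is conditioned on, which opens it — no node blocks this path, so it is active.
Path 2: E → R ← X ← L
  X is a chain here and X is conditioned on, so the path is blocked at X.
Path 3: E ← C → X ← L
  C is a fork here and C is conditioned on, so the path is blocked at C.
Path 4: E ← C → X → R ← L
  C is a fork here and C is conditioned on, so the path is blocked at C.
Path 5: E → X ← L
  X is a collider and X is conditioned on, which opens it — no node blocks this path, so it is active.
Path 6: E → X → R ← L
  X is a chain here and X is conditioned on, so the path is blocked at X.
At least one path is unblocked, so d-separation fails.

No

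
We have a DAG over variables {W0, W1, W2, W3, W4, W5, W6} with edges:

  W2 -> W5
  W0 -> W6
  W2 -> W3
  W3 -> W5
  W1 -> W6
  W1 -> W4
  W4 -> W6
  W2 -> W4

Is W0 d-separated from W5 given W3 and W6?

No

We examine all 4 paths between W0 and W5:
  1. W0 → W6 ← W1 → W4 ← W2 → W5 — W6:collider[open]; W1:fork[open]; W4:collider[open]; W2:fork[open] ⇒ active
  2. W0 → W6 ← W1 → W4 ← W2 → W3 → W5 — W6:collider[open]; W1:fork[open]; W4:collider[open]; W2:fork[open]; W3:chain[blocks] ⇒ blocked
  3. W0 → W6 ← W4 ← W2 → W5 — W6:collider[open]; W4:chain[open]; W2:fork[open] ⇒ active
  4. W0 → W6 ← W4 ← W2 → W3 → W5 — W6:collider[open]; W4:chain[open]; W2:fork[open]; W3:chain[blocks] ⇒ blocked
At least one path is unblocked, so d-separation fails.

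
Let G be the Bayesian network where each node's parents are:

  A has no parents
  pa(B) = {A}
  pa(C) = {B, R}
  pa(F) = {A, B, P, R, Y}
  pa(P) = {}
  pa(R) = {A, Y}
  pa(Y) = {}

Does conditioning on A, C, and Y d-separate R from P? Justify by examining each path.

6 paths connect R and P; each must be blocked for d-separation to hold:
Path 1: R ← Y → F ← P
  Y is a fork here and Y is conditioned on, so the path is blocked at Y.
Path 2: R → F ← P
  F is a collider here and neither F nor any of its descendants is conditioned on, so the collider stays closed — the path is blocked at F.
Path 3: R → C ← B → F ← P
  F is a collider here and neither F nor any of its descendants is conditioned on, so the collider stays closed — the path is blocked at F.
Path 4: R → C ← B ← A → F ← P
  A is a fork here and A is conditioned on, so the path is blocked at A.
Path 5: R ← A → B → F ← P
  A is a fork here and A is conditioned on, so the path is blocked at A.
Path 6: R ← A → F ← P
  A is a fork here and A is conditioned on, so the path is blocked at A.
Every path is blocked, so R and P are d-separated given {A, C, Y}.

Yes — R and P are d-separated given {A, C, Y}.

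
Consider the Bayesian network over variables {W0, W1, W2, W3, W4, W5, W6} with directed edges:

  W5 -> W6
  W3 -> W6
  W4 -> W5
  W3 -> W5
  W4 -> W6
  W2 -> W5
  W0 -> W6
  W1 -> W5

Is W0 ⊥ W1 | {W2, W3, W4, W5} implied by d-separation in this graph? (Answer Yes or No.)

Yes

There are 3 undirected paths between W0 and W1; checking each against the conditioning set {W2, W3, W4, W5}:
Path 1: W0 → W6 ← W4 → W5 ← W1
  W6 is a collider here and neither W6 nor any of its descendants is conditioned on, so the collider stays closed — the path is blocked at W6.
Path 2: W0 → W6 ← W3 → W5 ← W1
  W6 is a collider here and neither W6 nor any of its descendants is conditioned on, so the collider stays closed — the path is blocked at W6.
Path 3: W0 → W6 ← W5 ← W1
  W6 is a collider here and neither W6 nor any of its descendants is conditioned on, so the collider stays closed — the path is blocked at W6.
All paths are blocked; W0 ⊥ W1 | {W2, W3, W4, W5} holds.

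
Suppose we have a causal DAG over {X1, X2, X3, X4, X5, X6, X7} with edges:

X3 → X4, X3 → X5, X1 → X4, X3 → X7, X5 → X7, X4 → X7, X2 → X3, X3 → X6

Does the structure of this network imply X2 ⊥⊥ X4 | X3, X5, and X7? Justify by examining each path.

There are 3 undirected paths between X2 and X4; checking each against the conditioning set {X3, X5, X7}:
Path 1: X2 → X3 → X5 → X7 ← X4
  X3 is a chain here and X3 is conditioned on, so the path is blocked at X3.
Path 2: X2 → X3 → X7 ← X4
  X3 is a chain here and X3 is conditioned on, so the path is blocked at X3.
Path 3: X2 → X3 → X4
  X3 is a chain here and X3 is conditioned on, so the path is blocked at X3.
All paths are blocked; X2 ⊥ X4 | {X3, X5, X7} holds.

Yes — X2 and X4 are d-separated given {X3, X5, X7}.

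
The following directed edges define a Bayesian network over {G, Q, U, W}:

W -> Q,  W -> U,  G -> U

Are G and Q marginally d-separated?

Yes

The only undirected path from G to Q is:
  1. G → U ← W → Q — U:collider[blocks]; W:fork[open] ⇒ blocked
All paths are blocked; G ⊥ Q | ∅ holds.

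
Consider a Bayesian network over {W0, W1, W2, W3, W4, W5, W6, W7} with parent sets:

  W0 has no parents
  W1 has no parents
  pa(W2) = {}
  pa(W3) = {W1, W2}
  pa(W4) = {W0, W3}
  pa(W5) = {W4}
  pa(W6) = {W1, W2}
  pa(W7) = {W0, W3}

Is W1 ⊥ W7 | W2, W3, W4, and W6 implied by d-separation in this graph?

Yes

Enumerating the 4 paths from W1 to W7 and testing each for blocking by {W2, W3, W4, W6}:
Path 1: W1 → W6 ← W2 → W3 → W4 ← W0 → W7
  W2 is a fork here and W2 is conditioned on, so the path is blocked at W2.
Path 2: W1 → W6 ← W2 → W3 → W7
  W2 is a fork here and W2 is conditioned on, so the path is blocked at W2.
Path 3: W1 → W3 → W4 ← W0 → W7
  W3 is a chain here and W3 is conditioned on, so the path is blocked at W3.
Path 4: W1 → W3 → W7
  W3 is a chain here and W3 is conditioned on, so the path is blocked at W3.
Every path is blocked, so W1 and W7 are d-separated given {W2, W3, W4, W6}.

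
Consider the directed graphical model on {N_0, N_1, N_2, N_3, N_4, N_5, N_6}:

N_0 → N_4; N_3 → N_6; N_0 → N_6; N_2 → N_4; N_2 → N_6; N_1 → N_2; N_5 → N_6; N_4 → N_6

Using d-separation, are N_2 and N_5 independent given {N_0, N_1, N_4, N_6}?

No — N_2 and N_5 are not d-separated given {N_0, N_1, N_4, N_6}.

There are 3 undirected paths between N_2 and N_5; checking each against the conditioning set {N_0, N_1, N_4, N_6}:
Path 1: N_2 → N_4 ← N_0 → N_6 ← N_5
  N_0 is a fork here and N_0 is conditioned on, so the path is blocked at N_0.
Path 2: N_2 → N_4 → N_6 ← N_5
  N_4 is a chain here and N_4 is conditioned on, so the path is blocked at N_4.
Path 3: N_2 → N_6 ← N_5
  N_6 is a collider and N_6 is conditioned on, which opens it — no node blocks this path, so it is active.
Since the path N_2 → N_6 ← N_5 is active, N_2 and N_5 are not d-separated given {N_0, N_1, N_4, N_6}.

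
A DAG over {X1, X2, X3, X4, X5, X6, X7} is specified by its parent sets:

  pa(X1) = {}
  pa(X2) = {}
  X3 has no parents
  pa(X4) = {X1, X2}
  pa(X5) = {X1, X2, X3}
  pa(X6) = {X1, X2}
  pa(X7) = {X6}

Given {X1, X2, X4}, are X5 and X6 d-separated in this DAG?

Yes

We examine all 4 paths between X5 and X6:
  1. X5 ← X1 → X4 ← X2 → X6 — X1:fork[blocks]; X4:collider[open]; X2:fork[blocks] ⇒ blocked
  2. X5 ← X1 → X6 — X1:fork[blocks] ⇒ blocked
  3. X5 ← X2 → X4 ← X1 → X6 — X2:fork[blocks]; X4:collider[open]; X1:fork[blocks] ⇒ blocked
  4. X5 ← X2 → X6 — X2:fork[blocks] ⇒ blocked
Since every path is blocked, d-separation holds.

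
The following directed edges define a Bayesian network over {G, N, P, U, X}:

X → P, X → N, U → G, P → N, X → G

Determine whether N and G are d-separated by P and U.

No — N and G are not d-separated given {P, U}.

There are 2 undirected paths between N and G; checking each against the conditioning set {P, U}:
  1. N ← P ← X → G — P:chain[blocks]; X:fork[open] ⇒ blocked
  2. N ← X → G — X:fork[open] ⇒ active
Because an active path exists, N and G are not d-separated.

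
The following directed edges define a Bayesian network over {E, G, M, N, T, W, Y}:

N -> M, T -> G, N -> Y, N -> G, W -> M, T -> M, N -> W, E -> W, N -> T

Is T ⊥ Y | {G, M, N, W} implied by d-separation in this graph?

4 paths connect T and Y; each must be blocked for d-separation to hold:
Path 1: T ← N → Y
  N is a fork here and N is conditioned on, so the path is blocked at N.
Path 2: T → G ← N → Y
  N is a fork here and N is conditioned on, so the path is blocked at N.
Path 3: T → M ← N → Y
  N is a fork here and N is conditioned on, so the path is blocked at N.
Path 4: T → M ← W ← N → Y
  W is a chain here and W is conditioned on, so the path is blocked at W.
Every path is blocked, so T and Y are d-separated given {G, M, N, W}.

Yes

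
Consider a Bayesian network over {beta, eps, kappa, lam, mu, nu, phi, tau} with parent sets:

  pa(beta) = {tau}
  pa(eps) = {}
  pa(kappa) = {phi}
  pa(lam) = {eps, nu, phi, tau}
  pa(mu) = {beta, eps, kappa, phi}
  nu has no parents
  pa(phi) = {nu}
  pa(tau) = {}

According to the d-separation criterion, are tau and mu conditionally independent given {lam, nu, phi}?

Enumerating the 6 paths from tau to mu and testing each for blocking by {lam, nu, phi}:
Path 1: tau → lam ← phi → mu
  phi is a fork here and phi is conditioned on, so the path is blocked at phi.
Path 2: tau → lam ← phi → kappa → mu
  phi is a fork here and phi is conditioned on, so the path is blocked at phi.
Path 3: tau → lam ← nu → phi → mu
  nu is a fork here and nu is conditioned on, so the path is blocked at nu.
Path 4: tau → lam ← nu → phi → kappa → mu
  nu is a fork here and nu is conditioned on, so the path is blocked at nu.
Path 5: tau → lam ← eps → mu
  lam is a collider and lam is conditioned on, which opens it; eps is a fork and eps is not conditioned on — no node blocks this path, so it is active.
Path 6: tau → beta → mu
  beta is a chain and beta is not conditioned on — no node blocks this path, so it is active.
Since the path tau → lam ← eps → mu is active, tau and mu are not d-separated given {lam, nu, phi}.

No — tau and mu are not d-separated given {lam, nu, phi}.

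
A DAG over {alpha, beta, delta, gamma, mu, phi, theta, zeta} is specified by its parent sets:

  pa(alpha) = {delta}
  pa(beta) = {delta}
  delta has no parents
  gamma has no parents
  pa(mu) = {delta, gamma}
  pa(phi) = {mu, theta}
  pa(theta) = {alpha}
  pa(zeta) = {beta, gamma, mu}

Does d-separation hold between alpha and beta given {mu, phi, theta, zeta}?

Enumerating the 6 paths from alpha to beta and testing each for blocking by {mu, phi, theta, zeta}:
Path 1: alpha → theta → phi ← mu ← gamma → zeta ← beta
  theta is a chain here and theta is conditioned on, so the path is blocked at theta.
Path 2: alpha → theta → phi ← mu → zeta ← beta
  theta is a chain here and theta is conditioned on, so the path is blocked at theta.
Path 3: alpha → theta → phi ← mu ← delta → beta
  theta is a chain here and theta is conditioned on, so the path is blocked at theta.
Path 4: alpha ← delta → beta
  delta is a fork and delta is not conditioned on — no node blocks this path, so it is active.
Path 5: alpha ← delta → mu ← gamma → zeta ← beta
  delta is a fork and delta is not conditioned on; mu is a collider and mu is conditioned on, which opens it; gamma is a fork and gamma is not conditioned on; zeta is a collider and zeta is conditioned on, which opens it — no node blocks this path, so it is active.
Path 6: alpha ← delta → mu → zeta ← beta
  mu is a chain here and mu is conditioned on, so the path is blocked at mu.
At least one path is unblocked, so d-separation fails.

No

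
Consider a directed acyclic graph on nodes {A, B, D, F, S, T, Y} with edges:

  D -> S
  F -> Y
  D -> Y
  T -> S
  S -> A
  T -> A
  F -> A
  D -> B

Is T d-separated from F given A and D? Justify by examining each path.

Enumerating the 4 paths from T to F and testing each for blocking by {A, D}:
Path 1: T → S ← D → Y ← F
  D is a fork here and D is conditioned on, so the path is blocked at D.
Path 2: T → S → A ← F
  S is a chain and S is not conditioned on; A is a collider and A is conditioned on, which opens it — no node blocks this path, so it is active.
Path 3: T → A ← S ← D → Y ← F
  D is a fork here and D is conditioned on, so the path is blocked at D.
Path 4: T → A ← F
  A is a collider and A is conditioned on, which opens it — no node blocks this path, so it is active.
At least one path is unblocked, so d-separation fails.

No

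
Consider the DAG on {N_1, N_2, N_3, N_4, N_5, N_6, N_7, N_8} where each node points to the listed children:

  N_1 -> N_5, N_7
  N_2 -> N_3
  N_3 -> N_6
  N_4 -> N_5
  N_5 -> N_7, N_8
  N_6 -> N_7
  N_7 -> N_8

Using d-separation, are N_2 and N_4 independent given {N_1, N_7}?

Enumerating the 3 paths from N_2 to N_4 and testing each for blocking by {N_1, N_7}:
Path 1: N_2 → N_3 → N_6 → N_7 ← N_1 → N_5 ← N_4
  N_1 is a fork here and N_1 is conditioned on, so the path is blocked at N_1.
Path 2: N_2 → N_3 → N_6 → N_7 → N_8 ← N_5 ← N_4
  N_7 is a chain here and N_7 is conditioned on, so the path is blocked at N_7.
Path 3: N_2 → N_3 → N_6 → N_7 ← N_5 ← N_4
  N_3 is a chain and N_3 is not conditioned on; N_6 is a chain and N_6 is not conditioned on; N_7 is a collider and N_7 is conditioned on, which opens it; N_5 is a chain and N_5 is not conditioned on — no node blocks this path, so it is active.
At least one path is unblocked, so d-separation fails.

No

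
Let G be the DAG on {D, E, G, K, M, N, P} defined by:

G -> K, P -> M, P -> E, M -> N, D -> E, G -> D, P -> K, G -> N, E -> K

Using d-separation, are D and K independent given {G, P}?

We examine all 6 paths between D and K:
Path 1: D → E → K
  E is a chain and E is not conditioned on — no node blocks this path, so it is active.
Path 2: D → E ← P → K
  E is a collider here and neither E nor any of its descendants is conditioned on, so the collider stays closed — the path is blocked at E.
Path 3: D → E ← P → M → N ← G → K
  E is a collider here and neither E nor any of its descendants is conditioned on, so the collider stays closed — the path is blocked at E.
Path 4: D ← G → K
  G is a fork here and G is conditioned on, so the path is blocked at G.
Path 5: D ← G → N ← M ← P → K
  G is a fork here and G is conditioned on, so the path is blocked at G.
Path 6: D ← G → N ← M ← P → E → K
  G is a fork here and G is conditioned on, so the path is blocked at G.
Because an active path exists, D and K are not d-separated.

No — D and K are not d-separated given {G, P}.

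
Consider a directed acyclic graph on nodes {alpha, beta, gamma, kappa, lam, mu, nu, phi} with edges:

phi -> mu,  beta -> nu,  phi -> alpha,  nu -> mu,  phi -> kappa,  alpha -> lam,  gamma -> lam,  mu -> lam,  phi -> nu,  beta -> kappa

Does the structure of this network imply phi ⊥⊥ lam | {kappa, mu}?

No — phi and lam are not d-separated given {kappa, mu}.

We examine all 4 paths between phi and lam:
Path 1: phi → alpha → lam
  alpha is a chain and alpha is not conditioned on — no node blocks this path, so it is active.
Path 2: phi → mu → lam
  mu is a chain here and mu is conditioned on, so the path is blocked at mu.
Path 3: phi → kappa ← beta → nu → mu → lam
  mu is a chain here and mu is conditioned on, so the path is blocked at mu.
Path 4: phi → nu → mu → lam
  mu is a chain here and mu is conditioned on, so the path is blocked at mu.
Since the path phi → alpha → lam is active, phi and lam are not d-separated given {kappa, mu}.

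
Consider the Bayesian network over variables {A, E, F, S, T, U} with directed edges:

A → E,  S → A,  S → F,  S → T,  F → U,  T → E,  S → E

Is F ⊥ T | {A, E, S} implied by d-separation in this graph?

Yes

There are 3 undirected paths between F and T; checking each against the conditioning set {A, E, S}:
  1. F ← S → A → E ← T — S:fork[blocks]; A:chain[blocks]; E:collider[open] ⇒ blocked
  2. F ← S → E ← T — S:fork[blocks]; E:collider[open] ⇒ blocked
  3. F ← S → T — S:fork[blocks] ⇒ blocked
Since every path is blocked, d-separation holds.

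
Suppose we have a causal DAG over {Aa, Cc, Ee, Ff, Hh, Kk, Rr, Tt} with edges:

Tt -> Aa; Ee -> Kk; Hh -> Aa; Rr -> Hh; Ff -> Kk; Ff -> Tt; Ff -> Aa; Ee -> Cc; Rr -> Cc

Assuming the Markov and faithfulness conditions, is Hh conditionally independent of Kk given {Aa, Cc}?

No — Hh and Kk are not d-separated given {Aa, Cc}.

Enumerating the 3 paths from Hh to Kk and testing each for blocking by {Aa, Cc}:
Path 1: Hh ← Rr → Cc ← Ee → Kk
  Rr is a fork and Rr is not conditioned on; Cc is a collider and Cc is conditioned on, which opens it; Ee is a fork and Ee is not conditioned on — no node blocks this path, so it is active.
Path 2: Hh → Aa ← Ff → Kk
  Aa is a collider and Aa is conditioned on, which opens it; Ff is a fork and Ff is not conditioned on — no node blocks this path, so it is active.
Path 3: Hh → Aa ← Tt ← Ff → Kk
  Aa is a collider and Aa is conditioned on, which opens it; Tt is a chain and Tt is not conditioned on; Ff is a fork and Ff is not conditioned on — no node blocks this path, so it is active.
Because an active path exists, Hh and Kk are not d-separated.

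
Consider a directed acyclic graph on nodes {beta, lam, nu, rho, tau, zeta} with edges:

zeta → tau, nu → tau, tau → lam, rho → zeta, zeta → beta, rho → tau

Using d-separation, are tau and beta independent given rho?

No — tau and beta are not d-separated given {rho}.

There are 2 undirected paths between tau and beta; checking each against the conditioning set {rho}:
Path 1: tau ← rho → zeta → beta
  rho is a fork here and rho is conditioned on, so the path is blocked at rho.
Path 2: tau ← zeta → beta
  zeta is a fork and zeta is not conditioned on — no node blocks this path, so it is active.
At least one path is unblocked, so d-separation fails.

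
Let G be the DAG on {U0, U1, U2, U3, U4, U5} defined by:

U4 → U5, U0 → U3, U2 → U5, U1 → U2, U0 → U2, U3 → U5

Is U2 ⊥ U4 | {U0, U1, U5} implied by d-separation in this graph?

No

We examine all 2 paths between U2 and U4:
Path 1: U2 ← U0 → U3 → U5 ← U4
  U0 is a fork here and U0 is conditioned on, so the path is blocked at U0.
Path 2: U2 → U5 ← U4
  U5 is a collider and U5 is conditioned on, which opens it — no node blocks this path, so it is active.
Since the path U2 → U5 ← U4 is active, U2 and U4 are not d-separated given {U0, U1, U5}.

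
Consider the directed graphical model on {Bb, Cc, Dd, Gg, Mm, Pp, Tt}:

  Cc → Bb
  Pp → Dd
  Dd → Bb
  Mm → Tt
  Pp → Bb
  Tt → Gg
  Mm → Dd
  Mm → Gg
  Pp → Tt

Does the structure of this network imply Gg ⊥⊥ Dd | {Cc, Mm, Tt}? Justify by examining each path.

Yes — Gg and Dd are d-separated given {Cc, Mm, Tt}.

There are 6 undirected paths between Gg and Dd; checking each against the conditioning set {Cc, Mm, Tt}:
Path 1: Gg ← Tt ← Pp → Dd
  Tt is a chain here and Tt is conditioned on, so the path is blocked at Tt.
Path 2: Gg ← Tt ← Pp → Bb ← Dd
  Tt is a chain here and Tt is conditioned on, so the path is blocked at Tt.
Path 3: Gg ← Tt ← Mm → Dd
  Tt is a chain here and Tt is conditioned on, so the path is blocked at Tt.
Path 4: Gg ← Mm → Tt ← Pp → Dd
  Mm is a fork here and Mm is conditioned on, so the path is blocked at Mm.
Path 5: Gg ← Mm → Tt ← Pp → Bb ← Dd
  Mm is a fork here and Mm is conditioned on, so the path is blocked at Mm.
Path 6: Gg ← Mm → Dd
  Mm is a fork here and Mm is conditioned on, so the path is blocked at Mm.
All paths are blocked; Gg ⊥ Dd | {Cc, Mm, Tt} holds.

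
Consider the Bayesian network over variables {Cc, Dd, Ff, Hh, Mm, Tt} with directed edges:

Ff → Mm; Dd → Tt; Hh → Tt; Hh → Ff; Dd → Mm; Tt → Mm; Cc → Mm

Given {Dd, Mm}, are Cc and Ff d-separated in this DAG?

3 paths connect Cc and Ff; each must be blocked for d-separation to hold:
Path 1: Cc → Mm ← Dd → Tt ← Hh → Ff
  Dd is a fork here and Dd is conditioned on, so the path is blocked at Dd.
Path 2: Cc → Mm ← Ff
  Mm is a collider and Mm is conditioned on, which opens it — no node blocks this path, so it is active.
Path 3: Cc → Mm ← Tt ← Hh → Ff
  Mm is a collider and Mm is conditioned on, which opens it; Tt is a chain and Tt is not conditioned on; Hh is a fork and Hh is not conditioned on — no node blocks this path, so it is active.
At least one path is unblocked, so d-separation fails.

No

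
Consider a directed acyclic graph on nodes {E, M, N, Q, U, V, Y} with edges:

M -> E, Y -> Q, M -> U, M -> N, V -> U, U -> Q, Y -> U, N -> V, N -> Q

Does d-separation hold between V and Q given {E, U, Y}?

There are 6 undirected paths between V and Q; checking each against the conditioning set {E, U, Y}:
Path 1: V ← N → Q
  N is a fork and N is not conditioned on — no node blocks this path, so it is active.
Path 2: V ← N ← M → U → Q
  U is a chain here and U is conditioned on, so the path is blocked at U.
Path 3: V ← N ← M → U ← Y → Q
  Y is a fork here and Y is conditioned on, so the path is blocked at Y.
Path 4: V → U → Q
  U is a chain here and U is conditioned on, so the path is blocked at U.
Path 5: V → U ← M → N → Q
  U is a collider and U is conditioned on, which opens it; M is a fork and M is not conditioned on; N is a chain and N is not conditioned on — no node blocks this path, so it is active.
Path 6: V → U ← Y → Q
  Y is a fork here and Y is conditioned on, so the path is blocked at Y.
At least one path is unblocked, so d-separation fails.

No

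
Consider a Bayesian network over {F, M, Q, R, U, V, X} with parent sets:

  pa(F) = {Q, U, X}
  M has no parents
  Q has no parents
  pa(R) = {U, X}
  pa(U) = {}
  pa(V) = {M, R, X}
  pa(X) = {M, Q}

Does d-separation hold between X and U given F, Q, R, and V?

We examine all 5 paths between X and U:
  1. X → R ← U — R:collider[open] ⇒ active
  2. X → F ← U — F:collider[open] ⇒ active
  3. X ← M → V ← R ← U — M:fork[open]; V:collider[open]; R:chain[blocks] ⇒ blocked
  4. X ← Q → F ← U — Q:fork[blocks]; F:collider[open] ⇒ blocked
  5. X → V ← R ← U — V:collider[open]; R:chain[blocks] ⇒ blocked
At least one path is unblocked, so d-separation fails.

No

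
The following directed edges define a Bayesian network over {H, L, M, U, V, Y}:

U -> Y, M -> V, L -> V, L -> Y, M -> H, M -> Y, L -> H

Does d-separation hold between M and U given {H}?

There are 3 undirected paths between M and U; checking each against the conditioning set {H}:
Path 1: M → H ← L → Y ← U
  Y is a collider here and neither Y nor any of its descendants is conditioned on, so the collider stays closed — the path is blocked at Y.
Path 2: M → V ← L → Y ← U
  V is a collider here and neither V nor any of its descendants is conditioned on, so the collider stays closed — the path is blocked at V.
Path 3: M → Y ← U
  Y is a collider here and neither Y nor any of its descendants is conditioned on, so the collider stays closed — the path is blocked at Y.
Every path is blocked, so M and U are d-separated given {H}.

Yes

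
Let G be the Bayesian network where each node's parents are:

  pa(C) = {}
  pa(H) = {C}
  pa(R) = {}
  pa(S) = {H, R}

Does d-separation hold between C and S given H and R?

Yes — C and S are d-separated given {H, R}.

The only undirected path from C to S is:
Path 1: C → H → S
  H is a chain here and H is conditioned on, so the path is blocked at H.
All paths are blocked; C ⊥ S | {H, R} holds.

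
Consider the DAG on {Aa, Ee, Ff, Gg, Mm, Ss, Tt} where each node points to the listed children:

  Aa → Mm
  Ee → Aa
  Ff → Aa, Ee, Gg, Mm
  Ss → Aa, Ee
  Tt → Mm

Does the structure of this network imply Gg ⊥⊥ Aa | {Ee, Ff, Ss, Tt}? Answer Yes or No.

Enumerating the 4 paths from Gg to Aa and testing each for blocking by {Ee, Ff, Ss, Tt}:
Path 1: Gg ← Ff → Ee ← Ss → Aa
  Ff is a fork here and Ff is conditioned on, so the path is blocked at Ff.
Path 2: Gg ← Ff → Ee → Aa
  Ff is a fork here and Ff is conditioned on, so the path is blocked at Ff.
Path 3: Gg ← Ff → Mm ← Aa
  Ff is a fork here and Ff is conditioned on, so the path is blocked at Ff.
Path 4: Gg ← Ff → Aa
  Ff is a fork here and Ff is conditioned on, so the path is blocked at Ff.
Since every path is blocked, d-separation holds.

Yes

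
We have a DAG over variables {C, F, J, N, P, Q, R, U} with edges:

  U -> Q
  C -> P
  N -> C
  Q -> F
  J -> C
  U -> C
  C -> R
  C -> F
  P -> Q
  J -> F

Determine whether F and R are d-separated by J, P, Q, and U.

No

Enumerating the 4 paths from F to R and testing each for blocking by {J, P, Q, U}:
Path 1: F ← C → R
  C is a fork and C is not conditioned on — no node blocks this path, so it is active.
Path 2: F ← J → C → R
  J is a fork here and J is conditioned on, so the path is blocked at J.
Path 3: F ← Q ← U → C → R
  Q is a chain here and Q is conditioned on, so the path is blocked at Q.
Path 4: F ← Q ← P ← C → R
  Q is a chain here and Q is conditioned on, so the path is blocked at Q.
Because an active path exists, F and R are not d-separated.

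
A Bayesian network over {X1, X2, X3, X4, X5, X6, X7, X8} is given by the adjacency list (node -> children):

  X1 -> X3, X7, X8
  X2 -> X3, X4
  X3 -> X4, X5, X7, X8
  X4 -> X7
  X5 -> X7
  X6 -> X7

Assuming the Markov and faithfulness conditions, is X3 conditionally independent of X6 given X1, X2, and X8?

Yes — X3 and X6 are d-separated given {X1, X2, X8}.

Enumerating the 6 paths from X3 to X6 and testing each for blocking by {X1, X2, X8}:
Path 1: X3 ← X1 → X7 ← X6
  X1 is a fork here and X1 is conditioned on, so the path is blocked at X1.
Path 2: X3 → X8 ← X1 → X7 ← X6
  X1 is a fork here and X1 is conditioned on, so the path is blocked at X1.
Path 3: X3 → X5 → X7 ← X6
  X7 is a collider here and neither X7 nor any of its descendants is conditioned on, so the collider stays closed — the path is blocked at X7.
Path 4: X3 → X7 ← X6
  X7 is a collider here and neither X7 nor any of its descendants is conditioned on, so the collider stays closed — the path is blocked at X7.
Path 5: X3 ← X2 → X4 → X7 ← X6
  X2 is a fork here and X2 is conditioned on, so the path is blocked at X2.
Path 6: X3 → X4 → X7 ← X6
  X7 is a collider here and neither X7 nor any of its descendants is conditioned on, so the collider stays closed — the path is blocked at X7.
All paths are blocked; X3 ⊥ X6 | {X1, X2, X8} holds.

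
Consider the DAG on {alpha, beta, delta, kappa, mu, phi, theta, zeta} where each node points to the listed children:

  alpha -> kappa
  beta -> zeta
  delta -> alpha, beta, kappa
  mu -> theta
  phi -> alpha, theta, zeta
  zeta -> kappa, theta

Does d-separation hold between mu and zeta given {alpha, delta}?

Yes

6 paths connect mu and zeta; each must be blocked for d-separation to hold:
  1. mu → theta ← zeta — theta:collider[blocks] ⇒ blocked
  2. mu → theta ← phi → zeta — theta:collider[blocks]; phi:fork[open] ⇒ blocked
  3. mu → theta ← phi → alpha → kappa ← zeta — theta:collider[blocks]; phi:fork[open]; alpha:chain[blocks]; kappa:collider[blocks] ⇒ blocked
  4. mu → theta ← phi → alpha → kappa ← delta → beta → zeta — theta:collider[blocks]; phi:fork[open]; alpha:chain[blocks]; kappa:collider[blocks]; delta:fork[blocks]; beta:chain[open] ⇒ blocked
  5. mu → theta ← phi → alpha ← delta → kappa ← zeta — theta:collider[blocks]; phi:fork[open]; alpha:collider[open]; delta:fork[blocks]; kappa:collider[blocks] ⇒ blocked
  6. mu → theta ← phi → alpha ← delta → beta → zeta — theta:collider[blocks]; phi:fork[open]; alpha:collider[open]; delta:fork[blocks]; beta:chain[open] ⇒ blocked
Every path is blocked, so mu and zeta are d-separated given {alpha, delta}.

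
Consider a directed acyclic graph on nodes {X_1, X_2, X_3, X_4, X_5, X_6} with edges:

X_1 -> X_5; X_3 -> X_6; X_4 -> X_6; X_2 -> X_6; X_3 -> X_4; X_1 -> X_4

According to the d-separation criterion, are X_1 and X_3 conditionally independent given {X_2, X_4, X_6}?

2 paths connect X_1 and X_3; each must be blocked for d-separation to hold:
Path 1: X_1 → X_4 ← X_3
  X_4 is a collider and X_4 is conditioned on, which opens it — no node blocks this path, so it is active.
Path 2: X_1 → X_4 → X_6 ← X_3
  X_4 is a chain here and X_4 is conditioned on, so the path is blocked at X_4.
Because an active path exists, X_1 and X_3 are not d-separated.

No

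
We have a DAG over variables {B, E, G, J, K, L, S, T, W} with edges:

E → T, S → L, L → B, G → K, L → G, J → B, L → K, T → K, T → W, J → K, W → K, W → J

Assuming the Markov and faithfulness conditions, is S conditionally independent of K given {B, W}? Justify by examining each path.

No

Enumerating the 5 paths from S to K and testing each for blocking by {B, W}:
Path 1: S → L → G → K
  L is a chain and L is not conditioned on; G is a chain and G is not conditioned on — no node blocks this path, so it is active.
Path 2: S → L → B ← J ← W ← T → K
  W is a chain here and W is conditioned on, so the path is blocked at W.
Path 3: S → L → B ← J ← W → K
  W is a fork here and W is conditioned on, so the path is blocked at W.
Path 4: S → L → B ← J → K
  L is a chain and L is not conditioned on; B is a collider and B is conditioned on, which opens it; J is a fork and J is not conditioned on — no node blocks this path, so it is active.
Path 5: S → L → K
  L is a chain and L is not conditioned on — no node blocks this path, so it is active.
At least one path is unblocked, so d-separation fails.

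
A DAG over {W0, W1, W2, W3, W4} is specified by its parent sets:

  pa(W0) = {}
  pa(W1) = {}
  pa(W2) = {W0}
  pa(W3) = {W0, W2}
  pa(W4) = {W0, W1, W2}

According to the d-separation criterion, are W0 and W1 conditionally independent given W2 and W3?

Yes

Enumerating the 3 paths from W0 to W1 and testing each for blocking by {W2, W3}:
  1. W0 → W2 → W4 ← W1 — W2:chain[blocks]; W4:collider[blocks] ⇒ blocked
  2. W0 → W3 ← W2 → W4 ← W1 — W3:collider[open]; W2:fork[blocks]; W4:collider[blocks] ⇒ blocked
  3. W0 → W4 ← W1 — W4:collider[blocks] ⇒ blocked
All paths are blocked; W0 ⊥ W1 | {W2, W3} holds.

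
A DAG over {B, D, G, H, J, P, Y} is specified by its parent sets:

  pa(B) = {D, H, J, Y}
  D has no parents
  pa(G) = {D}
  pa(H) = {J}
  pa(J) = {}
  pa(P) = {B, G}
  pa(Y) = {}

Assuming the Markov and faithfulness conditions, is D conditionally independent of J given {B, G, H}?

No

There are 4 undirected paths between D and J; checking each against the conditioning set {B, G, H}:
Path 1: D → G → P ← B ← H ← J
  G is a chain here and G is conditioned on, so the path is blocked at G.
Path 2: D → G → P ← B ← J
  G is a chain here and G is conditioned on, so the path is blocked at G.
Path 3: D → B ← H ← J
  H is a chain here and H is conditioned on, so the path is blocked at H.
Path 4: D → B ← J
  B is a collider and B is conditioned on, which opens it — no node blocks this path, so it is active.
Since the path D → B ← J is active, D and J are not d-separated given {B, G, H}.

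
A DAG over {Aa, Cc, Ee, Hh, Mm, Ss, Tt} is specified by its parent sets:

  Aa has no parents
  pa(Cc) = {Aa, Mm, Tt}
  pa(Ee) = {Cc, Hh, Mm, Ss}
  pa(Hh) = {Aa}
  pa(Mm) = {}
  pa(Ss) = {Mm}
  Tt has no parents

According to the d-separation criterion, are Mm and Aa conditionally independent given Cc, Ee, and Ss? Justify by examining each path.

Enumerating the 6 paths from Mm to Aa and testing each for blocking by {Cc, Ee, Ss}:
Path 1: Mm → Ss → Ee ← Hh ← Aa
  Ss is a chain here and Ss is conditioned on, so the path is blocked at Ss.
Path 2: Mm → Ss → Ee ← Cc ← Aa
  Ss is a chain here and Ss is conditioned on, so the path is blocked at Ss.
Path 3: Mm → Cc → Ee ← Hh ← Aa
  Cc is a chain here and Cc is conditioned on, so the path is blocked at Cc.
Path 4: Mm → Cc ← Aa
  Cc is a collider and Cc is conditioned on, which opens it — no node blocks this path, so it is active.
Path 5: Mm → Ee ← Hh ← Aa
  Ee is a collider and Ee is conditioned on, which opens it; Hh is a chain and Hh is not conditioned on — no node blocks this path, so it is active.
Path 6: Mm → Ee ← Cc ← Aa
  Cc is a chain here and Cc is conditioned on, so the path is blocked at Cc.
At least one path is unblocked, so d-separation fails.

No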